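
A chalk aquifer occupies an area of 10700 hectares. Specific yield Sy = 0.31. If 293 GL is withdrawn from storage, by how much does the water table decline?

Δh ≈ 8.83 m

A = 10700 hectares = 1.07 × 10^8 m²
ΔV = 293 GL = 2.93 × 10^8 m³
Δh = ΔV / (Sy × A) = 2.93 × 10^8 m³ / (0.31 × 1.07 × 10^8 m²) = 8.833 m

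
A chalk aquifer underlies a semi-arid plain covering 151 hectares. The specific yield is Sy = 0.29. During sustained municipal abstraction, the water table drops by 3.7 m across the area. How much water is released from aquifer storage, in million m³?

ΔV ≈ 1.62 million m³

A = 151 hectares = 1.51 × 10^6 m²
ΔV = Sy × A × Δh = 0.29 × 1.51 × 10^6 m² × 3.7 m = 1.62 × 10^6 m³
ΔV = 1.62 × 10^6 m³ = 1.62 million m³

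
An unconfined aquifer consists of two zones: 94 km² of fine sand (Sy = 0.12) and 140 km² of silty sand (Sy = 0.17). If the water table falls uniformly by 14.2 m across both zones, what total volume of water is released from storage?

ΔV ≈ 4.98 × 10^8 m³

A₁ = 94 km² = 9.4 × 10^7 m²; A₂ = 140 km² = 1.4 × 10^8 m²
ΔV₁ = 0.12 × 9.4 × 10^7 × 14.2 = 1.602 × 10^8 m³
ΔV₂ = 0.17 × 1.4 × 10^8 × 14.2 = 3.38 × 10^8 m³
ΔV = ΔV₁ + ΔV₂ = 4.981 × 10^8 m³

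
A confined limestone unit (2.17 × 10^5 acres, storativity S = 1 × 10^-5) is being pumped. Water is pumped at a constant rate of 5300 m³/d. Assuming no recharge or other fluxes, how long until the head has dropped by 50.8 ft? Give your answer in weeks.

A = 2.17 × 10^5 acres = 8.782 × 10^8 m²
Δh = 50.8 ft = 15.48 m
ΔV = S × A × Δh = 1 × 10^-5 × 8.782 × 10^8 × 15.48 = 1.36 × 10^5 m³
t = ΔV / Q = 1.36 × 10^5 m³ / 5300 m³/d = 25.66 d
t = 25.66 d ≈ 3.665 weeks

t ≈ 3.67 weeks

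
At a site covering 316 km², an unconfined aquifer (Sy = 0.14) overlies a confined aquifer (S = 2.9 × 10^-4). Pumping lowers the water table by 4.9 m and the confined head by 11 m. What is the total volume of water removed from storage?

ΔV ≈ 2.18 × 10^8 m³

A = 316 km² = 3.16 × 10^8 m²
Unconfined: ΔV_u = Sy × A × Δh_u = 0.14 × 3.16 × 10^8 × 4.9 = 2.168 × 10^8 m³
Confined: ΔV_c = S × A × Δh_c = 2.9 × 10^-4 × 3.16 × 10^8 × 11 = 1.008 × 10^6 m³
Total ΔV = 2.168 × 10^8 + 1.008 × 10^6 = 2.178 × 10^8 m³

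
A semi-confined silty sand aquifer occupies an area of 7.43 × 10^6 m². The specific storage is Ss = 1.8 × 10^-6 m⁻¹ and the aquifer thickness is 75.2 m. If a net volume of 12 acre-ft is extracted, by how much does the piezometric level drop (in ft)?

Δh ≈ 48.3 ft

S = Ss × b = 1.8 × 10^-6 m⁻¹ × 75.2 m = 1.354 × 10^-4
ΔV = 12 acre-ft = 14800 m³
Δh = ΔV / (S × A) = 14800 m³ / (1.354 × 10^-4 × 7.43 × 10^6 m²) = 14.72 m
Δh = 14.72 m = 48.29 ft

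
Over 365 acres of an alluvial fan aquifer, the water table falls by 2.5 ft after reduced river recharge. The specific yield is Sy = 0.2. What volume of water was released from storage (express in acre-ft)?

ΔV ≈ 182 acre-ft

A = 365 acres = 1.477 × 10^6 m²
Δh = 2.5 ft = 0.762 m
ΔV = Sy × A × Δh = 0.2 × 1.477 × 10^6 m² × 0.762 m = 2.251 × 10^5 m³
ΔV = 2.251 × 10^5 m³ = 182.5 acre-ft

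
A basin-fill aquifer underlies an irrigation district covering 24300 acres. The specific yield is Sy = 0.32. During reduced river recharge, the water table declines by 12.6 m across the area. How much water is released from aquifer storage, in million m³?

A = 24300 acres = 9.834 × 10^7 m²
ΔV = Sy × A × Δh = 0.32 × 9.834 × 10^7 m² × 12.6 m = 3.965 × 10^8 m³
ΔV = 3.965 × 10^8 m³ = 396.5 million m³

ΔV ≈ 397 million m³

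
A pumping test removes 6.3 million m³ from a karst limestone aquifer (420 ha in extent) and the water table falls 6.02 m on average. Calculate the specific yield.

A = 420 ha = 4.2 × 10^6 m²
ΔV = 6.3 million m³ = 6.3 × 10^6 m³
Sy = ΔV / (A × Δh) = 6.3 × 10^6 m³ / (4.2 × 10^6 m² × 6.02 m) = 0.2492

Sy ≈ 0.25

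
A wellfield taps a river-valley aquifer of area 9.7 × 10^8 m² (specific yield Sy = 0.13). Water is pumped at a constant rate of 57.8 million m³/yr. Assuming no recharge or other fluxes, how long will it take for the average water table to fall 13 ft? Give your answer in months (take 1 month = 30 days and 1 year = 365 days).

t ≈ 105 months

Δh = 13 ft = 3.962 m
ΔV = Sy × A × Δh = 0.13 × 9.7 × 10^8 × 3.962 = 4.997 × 10^8 m³
Q = 57.8 million m³/yr = 1.584 × 10^5 m³/d
t = ΔV / Q = 4.997 × 10^8 m³ / 1.584 × 10^5 m³/d = 3155 d
t = 3155 d ≈ 105.2 months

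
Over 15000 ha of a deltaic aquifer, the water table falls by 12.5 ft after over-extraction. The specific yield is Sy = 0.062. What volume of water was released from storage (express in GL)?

ΔV ≈ 35.4 GL

A = 15000 ha = 1.5 × 10^8 m²
Δh = 12.5 ft = 3.81 m
ΔV = Sy × A × Δh = 0.062 × 1.5 × 10^8 m² × 3.81 m = 3.543 × 10^7 m³
ΔV = 3.543 × 10^7 m³ = 35.43 GL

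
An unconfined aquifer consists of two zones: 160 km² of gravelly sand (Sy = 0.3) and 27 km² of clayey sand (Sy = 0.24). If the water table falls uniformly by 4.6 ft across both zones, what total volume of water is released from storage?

A₁ = 160 km² = 1.6 × 10^8 m²; A₂ = 27 km² = 2.7 × 10^7 m²
Δh = 4.6 ft = 1.402 m
ΔV₁ = 0.3 × 1.6 × 10^8 × 1.402 = 6.73 × 10^7 m³
ΔV₂ = 0.24 × 2.7 × 10^7 × 1.402 = 9.085 × 10^6 m³
ΔV = ΔV₁ + ΔV₂ = 7.639 × 10^7 m³

ΔV ≈ 7.64 × 10^7 m³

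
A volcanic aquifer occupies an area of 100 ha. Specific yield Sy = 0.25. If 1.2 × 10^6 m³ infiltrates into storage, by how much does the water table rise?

Δh ≈ 4.8 m

A = 100 ha = 1 × 10^6 m²
Δh = ΔV / (Sy × A) = 1.2 × 10^6 m³ / (0.25 × 1 × 10^6 m²) = 4.8 m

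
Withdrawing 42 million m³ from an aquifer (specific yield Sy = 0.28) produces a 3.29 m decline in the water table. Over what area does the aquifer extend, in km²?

ΔV = 42 million m³ = 4.2 × 10^7 m³
A = ΔV / (Sy × Δh) = 4.2 × 10^7 / (0.28 × 3.29) = 4.559 × 10^7 m²
A = 4.559 × 10^7 m² = 45.59 km²

A ≈ 45.6 km²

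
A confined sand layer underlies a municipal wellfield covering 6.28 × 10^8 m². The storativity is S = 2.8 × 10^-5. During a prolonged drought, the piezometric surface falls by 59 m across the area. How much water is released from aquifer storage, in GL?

ΔV ≈ 1.04 GL

ΔV = S × A × Δh = 2.8 × 10^-5 × 6.28 × 10^8 m² × 59 m = 1.037 × 10^6 m³
ΔV = 1.037 × 10^6 m³ = 1.037 GL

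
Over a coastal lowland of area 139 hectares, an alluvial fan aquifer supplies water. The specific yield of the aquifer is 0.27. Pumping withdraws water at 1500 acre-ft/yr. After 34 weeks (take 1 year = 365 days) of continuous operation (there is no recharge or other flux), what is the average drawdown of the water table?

A = 139 hectares = 1.39 × 10^6 m²
Q = 1500 acre-ft/yr = 5069 m³/d
t = 34 weeks = 238 d
ΔV = Q × t = 5069 m³/d × 238 d = 1.206 × 10^6 m³
Δh = ΔV / (Sy × A) = 1.206 × 10^6 / (0.27 × 1.39 × 10^6) = 3.215 m

Δh ≈ 3.21 m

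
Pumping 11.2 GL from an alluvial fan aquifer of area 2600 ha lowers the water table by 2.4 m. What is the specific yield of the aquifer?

Sy ≈ 0.18

A = 2600 ha = 2.6 × 10^7 m²
ΔV = 11.2 GL = 1.12 × 10^7 m³
Sy = ΔV / (A × Δh) = 1.12 × 10^7 m³ / (2.6 × 10^7 m² × 2.4 m) = 0.1795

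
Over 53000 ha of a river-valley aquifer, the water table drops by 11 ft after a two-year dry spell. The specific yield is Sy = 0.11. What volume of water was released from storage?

ΔV ≈ 1.95 × 10^8 m³

A = 53000 ha = 5.3 × 10^8 m²
Δh = 11 ft = 3.353 m
ΔV = Sy × A × Δh = 0.11 × 5.3 × 10^8 m² × 3.353 m = 1.955 × 10^8 m³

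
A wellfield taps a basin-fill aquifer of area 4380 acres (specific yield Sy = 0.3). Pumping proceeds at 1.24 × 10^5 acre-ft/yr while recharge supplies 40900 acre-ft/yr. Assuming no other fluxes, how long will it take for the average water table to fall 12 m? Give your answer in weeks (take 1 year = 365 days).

t ≈ 32.5 weeks

A = 4380 acres = 1.773 × 10^7 m²
ΔV = Sy × A × Δh = 0.3 × 1.773 × 10^7 × 12 = 6.381 × 10^7 m³
Net withdrawal = 1.24 × 10^5 − 40900 = 83100 acre-ft/yr = 2.808 × 10^5 m³/d
t = ΔV / Q = 6.381 × 10^7 m³ / 2.808 × 10^5 m³/d = 227.2 d
t = 227.2 d ≈ 32.46 weeks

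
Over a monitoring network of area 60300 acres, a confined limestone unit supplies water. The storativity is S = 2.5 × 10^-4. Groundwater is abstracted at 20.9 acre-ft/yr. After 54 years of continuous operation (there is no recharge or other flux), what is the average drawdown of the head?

A = 60300 acres = 2.44 × 10^8 m²
Q = 20.9 acre-ft/yr = 70.63 m³/d
t = 54 years = 19710 d
ΔV = Q × t = 70.63 m³/d × 19710 d = 1.392 × 10^6 m³
Δh = ΔV / (S × A) = 1.392 × 10^6 / (2.5 × 10^-4 × 2.44 × 10^8) = 22.82 m

Δh ≈ 22.8 m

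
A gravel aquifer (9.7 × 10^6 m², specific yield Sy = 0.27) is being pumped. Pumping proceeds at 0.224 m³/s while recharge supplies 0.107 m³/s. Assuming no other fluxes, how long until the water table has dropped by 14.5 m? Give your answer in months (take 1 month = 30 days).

t ≈ 125 months

ΔV = Sy × A × Δh = 0.27 × 9.7 × 10^6 × 14.5 = 3.798 × 10^7 m³
Net withdrawal = 0.224 − 0.107 = 0.117 m³/s = 10110 m³/d
t = ΔV / Q = 3.798 × 10^7 m³ / 10110 m³/d = 3757 d
t = 3757 d ≈ 125.2 months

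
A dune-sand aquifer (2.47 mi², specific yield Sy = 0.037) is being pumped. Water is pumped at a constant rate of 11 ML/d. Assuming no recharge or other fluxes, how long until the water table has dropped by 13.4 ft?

t ≈ 87.9 days

A = 2.47 mi² = 6.397 × 10^6 m²
Δh = 13.4 ft = 4.084 m
ΔV = Sy × A × Δh = 0.037 × 6.397 × 10^6 × 4.084 = 9.668 × 10^5 m³
Q = 11 ML/d = 11000 m³/d
t = ΔV / Q = 9.668 × 10^5 m³ / 11000 m³/d = 87.89 d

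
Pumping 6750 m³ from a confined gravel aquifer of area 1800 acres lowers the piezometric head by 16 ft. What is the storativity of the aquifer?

S ≈ 1.9 × 10^-4

A = 1800 acres = 7.284 × 10^6 m²
Δh = 16 ft = 4.877 m
S = ΔV / (A × Δh) = 6750 m³ / (7.284 × 10^6 m² × 4.877 m) = 1.9 × 10^-4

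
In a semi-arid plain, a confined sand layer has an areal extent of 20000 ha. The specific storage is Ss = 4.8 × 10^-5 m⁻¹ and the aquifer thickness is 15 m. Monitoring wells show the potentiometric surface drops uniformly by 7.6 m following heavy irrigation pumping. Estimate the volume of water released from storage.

S = Ss × b = 4.8 × 10^-5 m⁻¹ × 15 m = 7.2 × 10^-4
A = 20000 ha = 2 × 10^8 m²
ΔV = S × A × Δh = 7.2 × 10^-4 × 2 × 10^8 m² × 7.6 m = 1.094 × 10^6 m³

ΔV ≈ 1.09 × 10^6 m³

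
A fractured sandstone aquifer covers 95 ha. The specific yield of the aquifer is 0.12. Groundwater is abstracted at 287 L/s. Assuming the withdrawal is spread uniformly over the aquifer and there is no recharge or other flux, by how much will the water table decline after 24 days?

Δh ≈ 5.22 m

A = 95 ha = 9.5 × 10^5 m²
Q = 287 L/s = 24800 m³/d
ΔV = Q × t = 24800 m³/d × 24 d = 5.951 × 10^5 m³
Δh = ΔV / (Sy × A) = 5.951 × 10^5 / (0.12 × 9.5 × 10^5) = 5.22 m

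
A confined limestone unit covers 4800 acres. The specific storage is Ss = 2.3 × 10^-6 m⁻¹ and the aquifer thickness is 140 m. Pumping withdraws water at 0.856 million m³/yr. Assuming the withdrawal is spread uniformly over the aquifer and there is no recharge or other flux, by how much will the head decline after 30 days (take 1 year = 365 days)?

S = Ss × b = 2.3 × 10^-6 m⁻¹ × 140 m = 3.22 × 10^-4
A = 4800 acres = 1.942 × 10^7 m²
Q = 0.856 million m³/yr = 2345 m³/d
ΔV = Q × t = 2345 m³/d × 30 d = 70360 m³
Δh = ΔV / (S × A) = 70360 / (3.22 × 10^-4 × 1.942 × 10^7) = 11.25 m

Δh ≈ 11.2 m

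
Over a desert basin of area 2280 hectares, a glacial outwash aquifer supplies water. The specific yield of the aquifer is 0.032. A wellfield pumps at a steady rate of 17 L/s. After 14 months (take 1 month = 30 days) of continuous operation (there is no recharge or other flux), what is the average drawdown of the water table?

A = 2280 hectares = 2.28 × 10^7 m²
Q = 17 L/s = 1469 m³/d
t = 14 months = 420 d
ΔV = Q × t = 1469 m³/d × 420 d = 6.169 × 10^5 m³
Δh = ΔV / (Sy × A) = 6.169 × 10^5 / (0.032 × 2.28 × 10^7) = 0.8455 m

Δh ≈ 0.846 m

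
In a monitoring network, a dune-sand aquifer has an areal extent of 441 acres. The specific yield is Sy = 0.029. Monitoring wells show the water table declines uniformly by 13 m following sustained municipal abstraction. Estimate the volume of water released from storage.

ΔV ≈ 6.73 × 10^5 m³

A = 441 acres = 1.785 × 10^6 m²
ΔV = Sy × A × Δh = 0.029 × 1.785 × 10^6 m² × 13 m = 6.728 × 10^5 m³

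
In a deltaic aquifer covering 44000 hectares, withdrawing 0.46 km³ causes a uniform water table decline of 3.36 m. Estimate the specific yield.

Sy ≈ 0.31

A = 44000 hectares = 4.4 × 10^8 m²
ΔV = 0.46 km³ = 4.6 × 10^8 m³
Sy = ΔV / (A × Δh) = 4.6 × 10^8 m³ / (4.4 × 10^8 m² × 3.36 m) = 0.3111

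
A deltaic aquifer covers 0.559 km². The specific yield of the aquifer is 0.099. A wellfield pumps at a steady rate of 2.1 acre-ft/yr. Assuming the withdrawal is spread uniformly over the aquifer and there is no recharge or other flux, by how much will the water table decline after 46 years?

Δh ≈ 2.15 m

A = 0.559 km² = 5.59 × 10^5 m²
Q = 2.1 acre-ft/yr = 7.097 m³/d
t = 46 years = 16790 d
ΔV = Q × t = 7.097 m³/d × 16790 d = 1.192 × 10^5 m³
Δh = ΔV / (Sy × A) = 1.192 × 10^5 / (0.099 × 5.59 × 10^5) = 2.153 m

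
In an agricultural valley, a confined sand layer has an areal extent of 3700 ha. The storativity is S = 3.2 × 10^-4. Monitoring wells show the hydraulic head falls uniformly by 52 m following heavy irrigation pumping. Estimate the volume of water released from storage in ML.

A = 3700 ha = 3.7 × 10^7 m²
ΔV = S × A × Δh = 3.2 × 10^-4 × 3.7 × 10^7 m² × 52 m = 6.157 × 10^5 m³
ΔV = 6.157 × 10^5 m³ = 615.7 ML

ΔV ≈ 616 ML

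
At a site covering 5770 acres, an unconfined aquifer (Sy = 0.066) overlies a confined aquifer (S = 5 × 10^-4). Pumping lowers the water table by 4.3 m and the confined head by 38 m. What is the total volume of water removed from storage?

ΔV ≈ 7.07 × 10^6 m³

A = 5770 acres = 2.335 × 10^7 m²
Unconfined: ΔV_u = Sy × A × Δh_u = 0.066 × 2.335 × 10^7 × 4.3 = 6.627 × 10^6 m³
Confined: ΔV_c = S × A × Δh_c = 5 × 10^-4 × 2.335 × 10^7 × 38 = 4.437 × 10^5 m³
Total ΔV = 6.627 × 10^6 + 4.437 × 10^5 = 7.07 × 10^6 m³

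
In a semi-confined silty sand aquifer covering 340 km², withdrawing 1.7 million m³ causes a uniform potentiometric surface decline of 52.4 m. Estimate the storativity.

A = 340 km² = 3.4 × 10^8 m²
ΔV = 1.7 million m³ = 1.7 × 10^6 m³
S = ΔV / (A × Δh) = 1.7 × 10^6 m³ / (3.4 × 10^8 m² × 52.4 m) = 9.542 × 10^-5

S ≈ 9.5 × 10^-5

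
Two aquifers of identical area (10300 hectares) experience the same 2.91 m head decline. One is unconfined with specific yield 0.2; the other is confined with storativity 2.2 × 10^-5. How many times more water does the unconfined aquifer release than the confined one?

ΔV_u / ΔV_c ≈ 9090

A = 10300 hectares = 1.03 × 10^8 m²
Unconfined: ΔV_u = Sy × A × Δh = 0.2 × 1.03 × 10^8 × 2.91 = 5.995 × 10^7 m³
Confined: ΔV_c = S × A × Δh = 2.2 × 10^-5 × 1.03 × 10^8 × 2.91 = 6594 m³
Ratio = ΔV_u / ΔV_c = Sy / S = 0.2 / 2.2 × 10^-5 = 9091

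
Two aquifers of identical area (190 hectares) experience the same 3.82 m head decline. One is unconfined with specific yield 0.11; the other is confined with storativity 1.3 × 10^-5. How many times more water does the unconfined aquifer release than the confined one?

ΔV_u / ΔV_c ≈ 8460

A = 190 hectares = 1.9 × 10^6 m²
Unconfined: ΔV_u = Sy × A × Δh = 0.11 × 1.9 × 10^6 × 3.82 = 7.984 × 10^5 m³
Confined: ΔV_c = S × A × Δh = 1.3 × 10^-5 × 1.9 × 10^6 × 3.82 = 94.35 m³
Ratio = ΔV_u / ΔV_c = Sy / S = 0.11 / 1.3 × 10^-5 = 8462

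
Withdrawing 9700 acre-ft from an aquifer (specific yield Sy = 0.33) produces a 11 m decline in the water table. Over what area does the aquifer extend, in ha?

ΔV = 9700 acre-ft = 1.196 × 10^7 m³
A = ΔV / (Sy × Δh) = 1.196 × 10^7 / (0.33 × 11) = 3.296 × 10^6 m²
A = 3.296 × 10^6 m² = 329.6 ha

A ≈ 330 ha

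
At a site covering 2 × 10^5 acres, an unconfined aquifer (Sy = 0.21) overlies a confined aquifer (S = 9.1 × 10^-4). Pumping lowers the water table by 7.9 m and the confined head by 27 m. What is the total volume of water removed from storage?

A = 2 × 10^5 acres = 8.094 × 10^8 m²
Unconfined: ΔV_u = Sy × A × Δh_u = 0.21 × 8.094 × 10^8 × 7.9 = 1.343 × 10^9 m³
Confined: ΔV_c = S × A × Δh_c = 9.1 × 10^-4 × 8.094 × 10^8 × 27 = 1.989 × 10^7 m³
Total ΔV = 1.343 × 10^9 + 1.989 × 10^7 = 1.363 × 10^9 m³

ΔV ≈ 1.36 × 10^9 m³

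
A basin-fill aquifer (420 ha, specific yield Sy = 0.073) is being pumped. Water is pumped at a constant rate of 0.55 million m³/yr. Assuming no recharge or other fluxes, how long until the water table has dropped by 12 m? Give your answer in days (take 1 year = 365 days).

t ≈ 2440 days

A = 420 ha = 4.2 × 10^6 m²
ΔV = Sy × A × Δh = 0.073 × 4.2 × 10^6 × 12 = 3.679 × 10^6 m³
Q = 0.55 million m³/yr = 1507 m³/d
t = ΔV / Q = 3.679 × 10^6 m³ / 1507 m³/d = 2442 d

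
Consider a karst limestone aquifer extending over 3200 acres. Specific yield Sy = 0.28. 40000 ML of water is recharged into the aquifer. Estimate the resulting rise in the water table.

Δh ≈ 11 m

A = 3200 acres = 1.295 × 10^7 m²
ΔV = 40000 ML = 4 × 10^7 m³
Δh = ΔV / (Sy × A) = 4 × 10^7 m³ / (0.28 × 1.295 × 10^7 m²) = 11.03 m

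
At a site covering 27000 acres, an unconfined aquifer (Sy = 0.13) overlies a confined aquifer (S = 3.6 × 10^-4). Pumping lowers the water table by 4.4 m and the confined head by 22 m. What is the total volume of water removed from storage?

A = 27000 acres = 1.093 × 10^8 m²
Unconfined: ΔV_u = Sy × A × Δh_u = 0.13 × 1.093 × 10^8 × 4.4 = 6.25 × 10^7 m³
Confined: ΔV_c = S × A × Δh_c = 3.6 × 10^-4 × 1.093 × 10^8 × 22 = 8.654 × 10^5 m³
Total ΔV = 6.25 × 10^7 + 8.654 × 10^5 = 6.337 × 10^7 m³

ΔV ≈ 6.34 × 10^7 m³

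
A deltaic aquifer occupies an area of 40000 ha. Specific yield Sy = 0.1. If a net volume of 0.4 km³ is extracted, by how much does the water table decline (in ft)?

Δh ≈ 32.8 ft

A = 40000 ha = 4 × 10^8 m²
ΔV = 0.4 km³ = 4 × 10^8 m³
Δh = ΔV / (Sy × A) = 4 × 10^8 m³ / (0.1 × 4 × 10^8 m²) = 10 m
Δh = 10 m = 32.81 ft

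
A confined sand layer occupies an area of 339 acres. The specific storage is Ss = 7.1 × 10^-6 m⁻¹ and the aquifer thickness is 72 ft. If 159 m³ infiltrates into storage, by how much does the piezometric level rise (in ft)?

b = 72 ft = 21.95 m
S = Ss × b = 7.1 × 10^-6 m⁻¹ × 21.95 m = 1.558 × 10^-4
A = 339 acres = 1.372 × 10^6 m²
Δh = ΔV / (S × A) = 159 m³ / (1.558 × 10^-4 × 1.372 × 10^6 m²) = 0.7438 m
Δh = 0.7438 m = 2.44 ft

Δh ≈ 2.44 ft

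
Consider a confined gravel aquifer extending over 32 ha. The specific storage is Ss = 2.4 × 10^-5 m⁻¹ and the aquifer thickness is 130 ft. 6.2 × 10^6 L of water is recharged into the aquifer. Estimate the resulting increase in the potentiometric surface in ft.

Δh ≈ 66.8 ft

b = 130 ft = 39.62 m
S = Ss × b = 2.4 × 10^-5 m⁻¹ × 39.62 m = 9.51 × 10^-4
A = 32 ha = 3.2 × 10^5 m²
ΔV = 6.2 × 10^6 L = 6200 m³
Δh = ΔV / (S × A) = 6200 m³ / (9.51 × 10^-4 × 3.2 × 10^5 m²) = 20.37 m
Δh = 20.37 m = 66.84 ft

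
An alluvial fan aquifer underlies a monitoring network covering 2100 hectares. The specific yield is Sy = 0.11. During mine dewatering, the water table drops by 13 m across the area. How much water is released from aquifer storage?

A = 2100 hectares = 2.1 × 10^7 m²
ΔV = Sy × A × Δh = 0.11 × 2.1 × 10^7 m² × 13 m = 3.003 × 10^7 m³

ΔV ≈ 3 × 10^7 m³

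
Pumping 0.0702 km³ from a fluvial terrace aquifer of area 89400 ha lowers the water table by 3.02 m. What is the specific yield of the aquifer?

Sy ≈ 0.026

A = 89400 ha = 8.94 × 10^8 m²
ΔV = 0.0702 km³ = 7.02 × 10^7 m³
Sy = ΔV / (A × Δh) = 7.02 × 10^7 m³ / (8.94 × 10^8 m² × 3.02 m) = 0.026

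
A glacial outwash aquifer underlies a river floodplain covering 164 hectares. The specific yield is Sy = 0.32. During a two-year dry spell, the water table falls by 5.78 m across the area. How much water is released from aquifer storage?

ΔV ≈ 3.03 × 10^6 m³

A = 164 hectares = 1.64 × 10^6 m²
ΔV = Sy × A × Δh = 0.32 × 1.64 × 10^6 m² × 5.78 m = 3.033 × 10^6 m³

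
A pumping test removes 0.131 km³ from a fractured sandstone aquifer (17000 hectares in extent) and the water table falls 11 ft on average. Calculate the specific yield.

A = 17000 hectares = 1.7 × 10^8 m²
Δh = 11 ft = 3.353 m
ΔV = 0.131 km³ = 1.31 × 10^8 m³
Sy = ΔV / (A × Δh) = 1.31 × 10^8 m³ / (1.7 × 10^8 m² × 3.353 m) = 0.2298

Sy ≈ 0.23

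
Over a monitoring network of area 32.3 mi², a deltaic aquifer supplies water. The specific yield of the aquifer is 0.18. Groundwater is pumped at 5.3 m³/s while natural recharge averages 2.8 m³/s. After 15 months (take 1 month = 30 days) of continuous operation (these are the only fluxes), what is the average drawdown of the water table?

Δh ≈ 6.45 m

A = 32.3 mi² = 8.366 × 10^7 m²
Net abstraction = 5.3 − 2.8 = 2.5 m³/s
Q_net = 2.5 m³/s = 2.16 × 10^5 m³/d
t = 15 months = 450 d
ΔV = Q × t = 2.16 × 10^5 m³/d × 450 d = 9.72 × 10^7 m³
Δh = ΔV / (Sy × A) = 9.72 × 10^7 / (0.18 × 8.366 × 10^7) = 6.455 m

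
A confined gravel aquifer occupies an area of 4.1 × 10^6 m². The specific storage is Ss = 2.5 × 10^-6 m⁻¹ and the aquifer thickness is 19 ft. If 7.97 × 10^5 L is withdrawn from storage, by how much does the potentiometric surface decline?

b = 19 ft = 5.791 m
S = Ss × b = 2.5 × 10^-6 m⁻¹ × 5.791 m = 1.448 × 10^-5
ΔV = 7.97 × 10^5 L = 797 m³
Δh = ΔV / (S × A) = 797 m³ / (1.448 × 10^-5 × 4.1 × 10^6 m²) = 13.43 m

Δh ≈ 13.4 m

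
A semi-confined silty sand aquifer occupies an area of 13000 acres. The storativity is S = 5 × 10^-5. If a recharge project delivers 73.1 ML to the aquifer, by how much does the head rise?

A = 13000 acres = 5.261 × 10^7 m²
ΔV = 73.1 ML = 73100 m³
Δh = ΔV / (S × A) = 73100 m³ / (5 × 10^-5 × 5.261 × 10^7 m²) = 27.79 m

Δh ≈ 27.8 m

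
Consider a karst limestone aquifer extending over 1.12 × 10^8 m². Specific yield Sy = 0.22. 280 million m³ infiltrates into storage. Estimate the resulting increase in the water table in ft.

Δh ≈ 37.3 ft

ΔV = 280 million m³ = 2.8 × 10^8 m³
Δh = ΔV / (Sy × A) = 2.8 × 10^8 m³ / (0.22 × 1.12 × 10^8 m²) = 11.36 m
Δh = 11.36 m = 37.28 ft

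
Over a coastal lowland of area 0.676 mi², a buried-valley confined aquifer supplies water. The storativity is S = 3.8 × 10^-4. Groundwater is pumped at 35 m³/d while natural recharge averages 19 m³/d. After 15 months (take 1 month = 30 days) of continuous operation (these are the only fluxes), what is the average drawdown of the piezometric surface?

Δh ≈ 10.8 m

A = 0.676 mi² = 1.751 × 10^6 m²
Net abstraction = 35 − 19 = 16 m³/d
t = 15 months = 450 d
ΔV = Q × t = 16 m³/d × 450 d = 7200 m³
Δh = ΔV / (S × A) = 7200 / (3.8 × 10^-4 × 1.751 × 10^6) = 10.82 m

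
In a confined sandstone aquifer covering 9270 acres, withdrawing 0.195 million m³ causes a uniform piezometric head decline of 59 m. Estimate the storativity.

S ≈ 8.8 × 10^-5

A = 9270 acres = 3.751 × 10^7 m²
ΔV = 0.195 million m³ = 1.95 × 10^5 m³
S = ΔV / (A × Δh) = 1.95 × 10^5 m³ / (3.751 × 10^7 m² × 59 m) = 8.81 × 10^-5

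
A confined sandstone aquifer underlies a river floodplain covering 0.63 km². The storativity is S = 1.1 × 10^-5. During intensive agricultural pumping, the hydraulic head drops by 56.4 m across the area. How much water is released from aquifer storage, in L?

A = 0.63 km² = 6.3 × 10^5 m²
ΔV = S × A × Δh = 1.1 × 10^-5 × 6.3 × 10^5 m² × 56.4 m = 390.9 m³
ΔV = 390.9 m³ = 3.909 × 10^5 L

ΔV ≈ 3.91 × 10^5 L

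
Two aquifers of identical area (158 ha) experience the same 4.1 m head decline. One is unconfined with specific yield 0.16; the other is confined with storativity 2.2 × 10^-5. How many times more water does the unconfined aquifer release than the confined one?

ΔV_u / ΔV_c ≈ 7270

A = 158 ha = 1.58 × 10^6 m²
Unconfined: ΔV_u = Sy × A × Δh = 0.16 × 1.58 × 10^6 × 4.1 = 1.036 × 10^6 m³
Confined: ΔV_c = S × A × Δh = 2.2 × 10^-5 × 1.58 × 10^6 × 4.1 = 142.5 m³
Ratio = ΔV_u / ΔV_c = Sy / S = 0.16 / 2.2 × 10^-5 = 7273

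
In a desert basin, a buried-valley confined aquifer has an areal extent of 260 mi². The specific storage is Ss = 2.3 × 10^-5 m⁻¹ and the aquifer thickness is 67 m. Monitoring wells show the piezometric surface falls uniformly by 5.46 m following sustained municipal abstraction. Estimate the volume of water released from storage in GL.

S = Ss × b = 2.3 × 10^-5 m⁻¹ × 67 m = 1.541 × 10^-3
A = 260 mi² = 6.734 × 10^8 m²
ΔV = S × A × Δh = 0.001541 × 6.734 × 10^8 m² × 5.46 m = 5.666 × 10^6 m³
ΔV = 5.666 × 10^6 m³ = 5.666 GL

ΔV ≈ 5.67 GL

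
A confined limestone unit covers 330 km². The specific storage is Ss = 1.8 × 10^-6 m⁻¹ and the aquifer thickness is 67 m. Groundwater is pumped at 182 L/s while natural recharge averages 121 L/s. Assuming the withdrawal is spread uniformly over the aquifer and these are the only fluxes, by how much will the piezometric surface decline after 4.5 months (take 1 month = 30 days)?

S = Ss × b = 1.8 × 10^-6 m⁻¹ × 67 m = 1.206 × 10^-4
A = 330 km² = 3.3 × 10^8 m²
Net abstraction = 182 − 121 = 61 L/s
Q_net = 61 L/s = 5270 m³/d
t = 4.5 months = 135 d
ΔV = Q × t = 5270 m³/d × 135 d = 7.115 × 10^5 m³
Δh = ΔV / (S × A) = 7.115 × 10^5 / (1.206 × 10^-4 × 3.3 × 10^8) = 17.88 m

Δh ≈ 17.9 m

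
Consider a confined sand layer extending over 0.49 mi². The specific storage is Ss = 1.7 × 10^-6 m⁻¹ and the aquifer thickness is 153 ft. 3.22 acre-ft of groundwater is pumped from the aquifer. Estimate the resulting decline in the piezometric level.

b = 153 ft = 46.63 m
S = Ss × b = 1.7 × 10^-6 m⁻¹ × 46.63 m = 7.928 × 10^-5
A = 0.49 mi² = 1.269 × 10^6 m²
ΔV = 3.22 acre-ft = 3972 m³
Δh = ΔV / (S × A) = 3972 m³ / (7.928 × 10^-5 × 1.269 × 10^6 m²) = 39.48 m

Δh ≈ 39.5 m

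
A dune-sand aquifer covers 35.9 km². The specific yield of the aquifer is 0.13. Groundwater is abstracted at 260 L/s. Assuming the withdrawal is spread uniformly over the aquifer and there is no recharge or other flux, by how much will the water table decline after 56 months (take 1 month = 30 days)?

A = 35.9 km² = 3.59 × 10^7 m²
Q = 260 L/s = 22460 m³/d
t = 56 months = 1680 d
ΔV = Q × t = 22460 m³/d × 1680 d = 3.774 × 10^7 m³
Δh = ΔV / (Sy × A) = 3.774 × 10^7 / (0.13 × 3.59 × 10^7) = 8.086 m

Δh ≈ 8.09 m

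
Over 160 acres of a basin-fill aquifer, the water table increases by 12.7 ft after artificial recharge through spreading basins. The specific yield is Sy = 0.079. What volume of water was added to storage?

ΔV ≈ 1.98 × 10^5 m³

A = 160 acres = 6.475 × 10^5 m²
Δh = 12.7 ft = 3.871 m
ΔV = Sy × A × Δh = 0.079 × 6.475 × 10^5 m² × 3.871 m = 1.98 × 10^5 m³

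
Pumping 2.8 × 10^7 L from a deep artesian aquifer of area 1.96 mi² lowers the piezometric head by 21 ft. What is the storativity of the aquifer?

S ≈ 8.6 × 10^-4

A = 1.96 mi² = 5.076 × 10^6 m²
Δh = 21 ft = 6.401 m
ΔV = 2.8 × 10^7 L = 28000 m³
S = ΔV / (A × Δh) = 28000 m³ / (5.076 × 10^6 m² × 6.401 m) = 8.617 × 10^-4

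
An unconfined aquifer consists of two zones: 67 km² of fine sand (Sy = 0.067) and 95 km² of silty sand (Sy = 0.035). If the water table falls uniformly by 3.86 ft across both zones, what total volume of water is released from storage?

A₁ = 67 km² = 6.7 × 10^7 m²; A₂ = 95 km² = 9.5 × 10^7 m²
Δh = 3.86 ft = 1.177 m
ΔV₁ = 0.067 × 6.7 × 10^7 × 1.177 = 5.281 × 10^6 m³
ΔV₂ = 0.035 × 9.5 × 10^7 × 1.177 = 3.912 × 10^6 m³
ΔV = ΔV₁ + ΔV₂ = 9.193 × 10^6 m³

ΔV ≈ 9.19 × 10^6 m³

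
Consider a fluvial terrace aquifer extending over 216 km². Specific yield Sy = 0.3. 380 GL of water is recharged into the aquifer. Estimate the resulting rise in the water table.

Δh ≈ 5.86 m

A = 216 km² = 2.16 × 10^8 m²
ΔV = 380 GL = 3.8 × 10^8 m³
Δh = ΔV / (Sy × A) = 3.8 × 10^8 m³ / (0.3 × 2.16 × 10^8 m²) = 5.864 m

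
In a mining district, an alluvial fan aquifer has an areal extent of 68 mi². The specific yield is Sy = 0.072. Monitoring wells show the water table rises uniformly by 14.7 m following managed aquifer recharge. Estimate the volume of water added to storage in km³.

A = 68 mi² = 1.761 × 10^8 m²
ΔV = Sy × A × Δh = 0.072 × 1.761 × 10^8 m² × 14.7 m = 1.864 × 10^8 m³
ΔV = 1.864 × 10^8 m³ = 0.1864 km³

ΔV ≈ 0.186 km³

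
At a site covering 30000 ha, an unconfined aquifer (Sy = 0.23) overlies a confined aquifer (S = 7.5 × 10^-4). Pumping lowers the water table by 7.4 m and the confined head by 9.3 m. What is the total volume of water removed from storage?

A = 30000 ha = 3 × 10^8 m²
Unconfined: ΔV_u = Sy × A × Δh_u = 0.23 × 3 × 10^8 × 7.4 = 5.106 × 10^8 m³
Confined: ΔV_c = S × A × Δh_c = 7.5 × 10^-4 × 3 × 10^8 × 9.3 = 2.093 × 10^6 m³
Total ΔV = 5.106 × 10^8 + 2.093 × 10^6 = 5.127 × 10^8 m³

ΔV ≈ 5.13 × 10^8 m³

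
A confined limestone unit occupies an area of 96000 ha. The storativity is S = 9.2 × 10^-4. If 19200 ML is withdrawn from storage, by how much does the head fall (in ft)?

A = 96000 ha = 9.6 × 10^8 m²
ΔV = 19200 ML = 1.92 × 10^7 m³
Δh = ΔV / (S × A) = 1.92 × 10^7 m³ / (9.2 × 10^-4 × 9.6 × 10^8 m²) = 21.74 m
Δh = 21.74 m = 71.32 ft

Δh ≈ 71.3 ft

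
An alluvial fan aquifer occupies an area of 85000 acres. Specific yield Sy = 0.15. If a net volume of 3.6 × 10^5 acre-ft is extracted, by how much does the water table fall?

Δh ≈ 8.61 m

A = 85000 acres = 3.44 × 10^8 m²
ΔV = 3.6 × 10^5 acre-ft = 4.441 × 10^8 m³
Δh = ΔV / (Sy × A) = 4.441 × 10^8 m³ / (0.15 × 3.44 × 10^8 m²) = 8.606 m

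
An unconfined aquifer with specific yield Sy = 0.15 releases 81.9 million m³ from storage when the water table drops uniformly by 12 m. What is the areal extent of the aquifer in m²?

ΔV = 81.9 million m³ = 8.19 × 10^7 m³
A = ΔV / (Sy × Δh) = 8.19 × 10^7 / (0.15 × 12) = 4.55 × 10^7 m²

A ≈ 4.55 × 10^7 m²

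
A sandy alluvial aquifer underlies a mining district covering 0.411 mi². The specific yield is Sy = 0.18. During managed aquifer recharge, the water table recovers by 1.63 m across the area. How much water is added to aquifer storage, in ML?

A = 0.411 mi² = 1.064 × 10^6 m²
ΔV = Sy × A × Δh = 0.18 × 1.064 × 10^6 m² × 1.63 m = 3.123 × 10^5 m³
ΔV = 3.123 × 10^5 m³ = 312.3 ML

ΔV ≈ 312 ML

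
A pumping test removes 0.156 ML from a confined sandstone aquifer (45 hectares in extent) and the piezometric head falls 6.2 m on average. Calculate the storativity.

A = 45 hectares = 4.5 × 10^5 m²
ΔV = 0.156 ML = 156 m³
S = ΔV / (A × Δh) = 156 m³ / (4.5 × 10^5 m² × 6.2 m) = 5.591 × 10^-5

S ≈ 5.6 × 10^-5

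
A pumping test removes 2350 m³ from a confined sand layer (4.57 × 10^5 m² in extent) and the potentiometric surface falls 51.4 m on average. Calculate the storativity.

S = ΔV / (A × Δh) = 2350 m³ / (4.57 × 10^5 m² × 51.4 m) = 1 × 10^-4

S ≈ 1 × 10^-4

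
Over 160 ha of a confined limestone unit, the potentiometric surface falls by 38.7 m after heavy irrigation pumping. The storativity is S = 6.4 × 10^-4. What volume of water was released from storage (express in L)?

ΔV ≈ 3.96 × 10^7 L

A = 160 ha = 1.6 × 10^6 m²
ΔV = S × A × Δh = 6.4 × 10^-4 × 1.6 × 10^6 m² × 38.7 m = 39630 m³
ΔV = 39630 m³ = 3.963 × 10^7 L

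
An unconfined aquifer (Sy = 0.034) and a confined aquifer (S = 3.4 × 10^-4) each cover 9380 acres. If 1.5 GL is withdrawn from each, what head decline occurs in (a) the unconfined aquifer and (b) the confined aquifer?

A = 9380 acres = 3.796 × 10^7 m²
ΔV = 1.5 GL = 1.5 × 10^6 m³
Unconfined: Δh_u = ΔV/(Sy·A) = 1.5 × 10^6/(0.034 × 3.796 × 10^7) = 1.162 m
Confined: Δh_c = ΔV/(S·A) = 1.5 × 10^6/(3.4 × 10^-4 × 3.796 × 10^7) = 116.2 m

Δh_u ≈ 1.16 m; Δh_c ≈ 116 m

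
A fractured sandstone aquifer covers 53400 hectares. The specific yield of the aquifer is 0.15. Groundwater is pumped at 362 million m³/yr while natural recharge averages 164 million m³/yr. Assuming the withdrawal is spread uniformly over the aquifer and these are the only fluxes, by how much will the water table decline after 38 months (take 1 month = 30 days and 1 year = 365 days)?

Δh ≈ 7.72 m

A = 53400 hectares = 5.34 × 10^8 m²
Net abstraction = 362 − 164 = 198 million m³/yr
Q_net = 198 million m³/yr = 5.425 × 10^5 m³/d
t = 38 months = 1140 d
ΔV = Q × t = 5.425 × 10^5 m³/d × 1140 d = 6.184 × 10^8 m³
Δh = ΔV / (Sy × A) = 6.184 × 10^8 / (0.15 × 5.34 × 10^8) = 7.72 m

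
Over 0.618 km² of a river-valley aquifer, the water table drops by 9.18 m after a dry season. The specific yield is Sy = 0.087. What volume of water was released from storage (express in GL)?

A = 0.618 km² = 6.18 × 10^5 m²
ΔV = Sy × A × Δh = 0.087 × 6.18 × 10^5 m² × 9.18 m = 4.936 × 10^5 m³
ΔV = 4.936 × 10^5 m³ = 0.4936 GL

ΔV ≈ 0.494 GL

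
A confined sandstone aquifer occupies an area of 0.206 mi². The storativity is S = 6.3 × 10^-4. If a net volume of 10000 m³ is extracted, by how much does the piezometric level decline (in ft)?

Δh ≈ 97.6 ft

A = 0.206 mi² = 5.335 × 10^5 m²
Δh = ΔV / (S × A) = 10000 m³ / (6.3 × 10^-4 × 5.335 × 10^5 m²) = 29.75 m
Δh = 29.75 m = 97.61 ft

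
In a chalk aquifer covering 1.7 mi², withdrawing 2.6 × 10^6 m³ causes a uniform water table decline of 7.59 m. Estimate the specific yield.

A = 1.7 mi² = 4.403 × 10^6 m²
Sy = ΔV / (A × Δh) = 2.6 × 10^6 m³ / (4.403 × 10^6 m² × 7.59 m) = 0.0778

Sy ≈ 0.078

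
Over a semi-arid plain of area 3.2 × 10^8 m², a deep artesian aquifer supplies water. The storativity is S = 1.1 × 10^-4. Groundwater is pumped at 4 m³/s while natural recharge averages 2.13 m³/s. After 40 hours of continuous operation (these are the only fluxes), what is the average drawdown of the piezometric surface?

Net abstraction = 4 − 2.13 = 1.87 m³/s
Q_net = 1.87 m³/s = 1.616 × 10^5 m³/d
t = 40 hours = 1.667 d
ΔV = Q × t = 1.616 × 10^5 m³/d × 1.667 d = 2.693 × 10^5 m³
Δh = ΔV / (S × A) = 2.693 × 10^5 / (1.1 × 10^-4 × 3.2 × 10^8) = 7.65 m

Δh ≈ 7.65 m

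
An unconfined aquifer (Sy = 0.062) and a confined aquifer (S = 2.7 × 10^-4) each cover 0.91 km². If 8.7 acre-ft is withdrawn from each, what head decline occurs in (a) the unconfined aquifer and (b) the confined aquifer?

A = 0.91 km² = 9.1 × 10^5 m²
ΔV = 8.7 acre-ft = 10730 m³
Unconfined: Δh_u = ΔV/(Sy·A) = 10730/(0.062 × 9.1 × 10^5) = 0.1902 m
Confined: Δh_c = ΔV/(S·A) = 10730/(2.7 × 10^-4 × 9.1 × 10^5) = 43.68 m

Δh_u ≈ 0.19 m; Δh_c ≈ 43.7 m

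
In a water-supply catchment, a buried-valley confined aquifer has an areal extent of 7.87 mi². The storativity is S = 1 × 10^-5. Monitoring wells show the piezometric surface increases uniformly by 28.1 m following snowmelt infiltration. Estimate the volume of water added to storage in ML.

ΔV ≈ 5.73 ML

A = 7.87 mi² = 2.038 × 10^7 m²
ΔV = S × A × Δh = 1 × 10^-5 × 2.038 × 10^7 m² × 28.1 m = 5728 m³
ΔV = 5728 m³ = 5.728 ML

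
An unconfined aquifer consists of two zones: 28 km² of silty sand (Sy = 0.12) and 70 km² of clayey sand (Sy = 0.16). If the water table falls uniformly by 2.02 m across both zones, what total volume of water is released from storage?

ΔV ≈ 2.94 × 10^7 m³

A₁ = 28 km² = 2.8 × 10^7 m²; A₂ = 70 km² = 7 × 10^7 m²
ΔV₁ = 0.12 × 2.8 × 10^7 × 2.02 = 6.787 × 10^6 m³
ΔV₂ = 0.16 × 7 × 10^7 × 2.02 = 2.262 × 10^7 m³
ΔV = ΔV₁ + ΔV₂ = 2.941 × 10^7 m³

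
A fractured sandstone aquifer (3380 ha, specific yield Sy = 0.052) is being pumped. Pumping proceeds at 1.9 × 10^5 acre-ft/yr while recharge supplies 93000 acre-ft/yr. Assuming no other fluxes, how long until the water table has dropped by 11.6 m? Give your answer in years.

A = 3380 ha = 3.38 × 10^7 m²
ΔV = Sy × A × Δh = 0.052 × 3.38 × 10^7 × 11.6 = 2.039 × 10^7 m³
Net withdrawal = 1.9 × 10^5 − 93000 = 97000 acre-ft/yr = 3.278 × 10^5 m³/d
t = ΔV / Q = 2.039 × 10^7 m³ / 3.278 × 10^5 m³/d = 62.2 d
t = 62.2 d ≈ 0.1704 years

t ≈ 0.17 years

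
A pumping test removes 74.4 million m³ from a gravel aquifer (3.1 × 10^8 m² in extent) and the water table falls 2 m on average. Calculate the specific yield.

Sy ≈ 0.12

ΔV = 74.4 million m³ = 7.44 × 10^7 m³
Sy = ΔV / (A × Δh) = 7.44 × 10^7 m³ / (3.1 × 10^8 m² × 2 m) = 0.12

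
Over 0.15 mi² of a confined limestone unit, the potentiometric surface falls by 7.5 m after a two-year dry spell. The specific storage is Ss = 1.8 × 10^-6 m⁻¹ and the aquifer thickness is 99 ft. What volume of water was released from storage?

b = 99 ft = 30.18 m
S = Ss × b = 1.8 × 10^-6 m⁻¹ × 30.18 m = 5.432 × 10^-5
A = 0.15 mi² = 3.885 × 10^5 m²
ΔV = S × A × Δh = 5.432 × 10^-5 × 3.885 × 10^5 m² × 7.5 m = 158.3 m³

ΔV ≈ 158 m³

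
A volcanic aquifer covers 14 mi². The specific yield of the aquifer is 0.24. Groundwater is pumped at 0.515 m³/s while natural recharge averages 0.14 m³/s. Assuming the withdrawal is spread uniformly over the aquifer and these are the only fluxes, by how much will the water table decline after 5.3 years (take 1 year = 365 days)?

Δh ≈ 7.2 m

A = 14 mi² = 3.626 × 10^7 m²
Net abstraction = 0.515 − 0.14 = 0.375 m³/s
Q_net = 0.375 m³/s = 32400 m³/d
t = 5.3 years = 1934 d
ΔV = Q × t = 32400 m³/d × 1934 d = 6.268 × 10^7 m³
Δh = ΔV / (Sy × A) = 6.268 × 10^7 / (0.24 × 3.626 × 10^7) = 7.202 m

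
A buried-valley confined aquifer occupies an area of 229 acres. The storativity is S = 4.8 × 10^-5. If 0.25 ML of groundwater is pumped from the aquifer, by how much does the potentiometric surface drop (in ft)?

Δh ≈ 18.4 ft

A = 229 acres = 9.267 × 10^5 m²
ΔV = 0.25 ML = 250 m³
Δh = ΔV / (S × A) = 250 m³ / (4.8 × 10^-5 × 9.267 × 10^5 m²) = 5.62 m
Δh = 5.62 m = 18.44 ft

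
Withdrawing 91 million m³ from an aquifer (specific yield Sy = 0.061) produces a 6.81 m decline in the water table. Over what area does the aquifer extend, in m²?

A ≈ 2.19 × 10^8 m²

ΔV = 91 million m³ = 9.1 × 10^7 m³
A = ΔV / (Sy × Δh) = 9.1 × 10^7 / (0.061 × 6.81) = 2.191 × 10^8 m²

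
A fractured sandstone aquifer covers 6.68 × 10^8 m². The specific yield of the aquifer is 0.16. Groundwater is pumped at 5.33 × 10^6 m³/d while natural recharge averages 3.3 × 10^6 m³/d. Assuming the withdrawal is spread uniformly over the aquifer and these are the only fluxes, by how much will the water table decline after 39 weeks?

Net abstraction = 5.33 × 10^6 − 3.3 × 10^6 = 2.03 × 10^6 m³/d
t = 39 weeks = 273 d
ΔV = Q × t = 2.03 × 10^6 m³/d × 273 d = 5.542 × 10^8 m³
Δh = ΔV / (Sy × A) = 5.542 × 10^8 / (0.16 × 6.68 × 10^8) = 5.185 m

Δh ≈ 5.19 m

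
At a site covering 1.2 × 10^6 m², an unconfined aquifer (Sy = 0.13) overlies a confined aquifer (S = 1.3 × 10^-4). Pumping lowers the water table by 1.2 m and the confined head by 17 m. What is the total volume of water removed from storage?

Unconfined: ΔV_u = Sy × A × Δh_u = 0.13 × 1.2 × 10^6 × 1.2 = 1.872 × 10^5 m³
Confined: ΔV_c = S × A × Δh_c = 1.3 × 10^-4 × 1.2 × 10^6 × 17 = 2652 m³
Total ΔV = 1.872 × 10^5 + 2652 = 1.899 × 10^5 m³

ΔV ≈ 1.9 × 10^5 m³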